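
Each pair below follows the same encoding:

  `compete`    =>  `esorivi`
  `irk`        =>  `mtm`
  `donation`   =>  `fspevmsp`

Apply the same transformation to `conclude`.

espenyfi

Two shifts are in play — +4 for a/e/i/o/u, +2 for every other letter.
Applying it to conclude: c(cons)+2=e, o(vowel)+4=s, n(cons)+2=p, c(cons)+2=e, l(cons)+2=n, u(vowel)+4=y, d(cons)+2=f, e(vowel)+4=i.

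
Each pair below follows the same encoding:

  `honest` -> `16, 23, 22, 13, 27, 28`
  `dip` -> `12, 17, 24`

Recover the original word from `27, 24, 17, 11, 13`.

h is letter #8 and maps to 16: an offset of 8. The number is (letter's place in the alphabet, a=1) + 8.
Undoing it on 27, 24, 17, 11, 13: 27→(27−8)÷1=19=s, 24→(24−8)÷1=16=p, 17→(17−8)÷1=9=i, 11→(11−8)÷1=3=c, 13→(13−8)÷1=5=e.

spice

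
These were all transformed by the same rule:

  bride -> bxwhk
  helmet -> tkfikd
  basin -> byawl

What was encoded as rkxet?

perch

b(1)→b(1) and r(17)→x(23) fit y≡3x+24 (mod 26); the inverse of 3 mod 26 is 9. This is an affine cipher: with a=0,…,z=25, each position x becomes (3x+24) mod 26.
Undoing it on rkxet: r(17)→9·(17−24)≡15=p; k(10)→9·(10−24)≡4=e; x(23)→9·(23−24)≡17=r; e(4)→9·(4−24)≡2=c; t(19)→9·(19−24)≡7=h (all mod 26).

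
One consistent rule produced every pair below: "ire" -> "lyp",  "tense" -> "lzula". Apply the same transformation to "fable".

lsihm

The output letters match the input read backwards, each shifted +7: ire reversed is eri. The word is reversed, then every letter is shifted forward by 7.
For fable: reverse → elbaf; then shift: e+7=l, l+7=s, b+7=i, a+7=h, f+7=m.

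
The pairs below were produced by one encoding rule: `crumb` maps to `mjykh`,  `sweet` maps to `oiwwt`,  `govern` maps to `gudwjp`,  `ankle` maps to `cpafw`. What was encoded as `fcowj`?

laser

Treating letters as 0–25, the rule is x ↦ 5x + 2 (mod 26).
Decoding fcowj: f(5)→21·(5−2)≡11=l; c(2)→21·(2−2)≡0=a; o(14)→21·(14−2)≡18=s; w(22)→21·(22−2)≡4=e; j(9)→21·(9−2)≡17=r (all mod 26).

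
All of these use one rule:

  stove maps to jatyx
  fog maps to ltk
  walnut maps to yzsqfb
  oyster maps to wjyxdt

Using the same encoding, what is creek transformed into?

Two steps: reverse the string, then apply a Caesar shift of +5.
For creek: reverse → keerc; then shift: k+5=p, e+5=j, e+5=j, r+5=w, c+5=h.

pjjwh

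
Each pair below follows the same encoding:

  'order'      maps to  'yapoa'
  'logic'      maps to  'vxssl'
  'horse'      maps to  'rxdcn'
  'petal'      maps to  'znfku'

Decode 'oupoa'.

A repeating key of period 3 is used — shifts +10, +9, +12 over and over.
Reversing it on oupoa: o−10=e, u−9=l, p−12=d, o−10=e, a−9=r.

elder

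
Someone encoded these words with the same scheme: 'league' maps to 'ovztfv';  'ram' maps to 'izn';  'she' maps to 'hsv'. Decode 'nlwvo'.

This is the alphabet-reversal cipher (Atbash): a becomes z, b becomes y, etc.
Undoing it on nlwvo: n↔m, l↔o, w↔d, v↔e, o↔l.

model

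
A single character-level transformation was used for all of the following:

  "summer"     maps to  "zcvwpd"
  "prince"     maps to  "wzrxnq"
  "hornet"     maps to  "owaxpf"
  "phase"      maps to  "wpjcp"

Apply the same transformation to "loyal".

swhkw

In summer: s→z is +7, u→c is +8, m→v is +9, m→w is +10 — the shift increases by 1 each position. The shift increases by 1 at each position, starting from +7: 7, 8, 9, ….
For loyal: l+7=s, o+8=w, y+9=h, a+10=k, l+11=w.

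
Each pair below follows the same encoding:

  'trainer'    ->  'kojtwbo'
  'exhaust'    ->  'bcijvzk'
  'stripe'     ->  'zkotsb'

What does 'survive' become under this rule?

t(19)→k(10) and r(17)→o(14) fit y≡11x+9 (mod 26); the inverse of 11 mod 26 is 19. Each letter's alphabet position (a=0..z=25) is mapped through 11·x+9 mod 26 — an affine cipher.
For survive: s(18)→11·18+9≡25=z; u(20)→11·20+9≡21=v; r(17)→11·17+9≡14=o; v(21)→11·21+9≡6=g; i(8)→11·8+9≡19=t; v(21)→11·21+9≡6=g; e(4)→11·4+9≡1=b (all mod 26).

zvogtgb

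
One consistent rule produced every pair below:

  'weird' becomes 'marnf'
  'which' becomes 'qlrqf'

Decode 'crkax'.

The output letters match the input read backwards, each shifted +9: weird reversed is driew. Read the word backwards and shift each letter +9.
Reversing it on crkax: shift back: c−9=t, r−9=i, k−9=b, a−9=r, x−9=o → tibro; then reverse → orbit.

orbit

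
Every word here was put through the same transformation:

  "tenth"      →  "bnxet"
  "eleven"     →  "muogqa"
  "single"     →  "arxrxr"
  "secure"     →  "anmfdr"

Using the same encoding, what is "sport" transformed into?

In tenth: t→b is +8, e→n is +9, n→x is +10, t→e is +11 — the shift increases by 1 each position. The shift increases by 1 at each position, starting from +8: 8, 9, 10, ….
For sport: s+8=a, p+9=y, o+10=y, r+11=c, t+12=f.

ayycf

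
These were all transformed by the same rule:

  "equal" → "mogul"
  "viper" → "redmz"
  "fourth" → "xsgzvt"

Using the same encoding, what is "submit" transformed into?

kgfwev

e(4)→m(12) and q(16)→o(14) fit y≡11x+20 (mod 26); the inverse of 11 mod 26 is 19. Each letter's alphabet position (a=0..z=25) is mapped through 11·x+20 mod 26 — an affine cipher.
Applying it to submit: s(18)→11·18+20≡10=k; u(20)→11·20+20≡6=g; b(1)→11·1+20≡5=f; m(12)→11·12+20≡22=w; i(8)→11·8+20≡4=e; t(19)→11·19+20≡21=v (all mod 26).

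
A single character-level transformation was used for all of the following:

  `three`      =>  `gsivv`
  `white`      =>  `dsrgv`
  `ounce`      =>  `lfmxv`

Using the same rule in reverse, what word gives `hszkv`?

shape

Each pair mirrors across the alphabet (t↔g, h↔s, r↔i): positions sum to 25. This is the alphabet-reversal cipher (Atbash): a becomes z, b becomes y, etc.
Undoing it on hszkv: h↔s, s↔h, z↔a, k↔p, v↔e.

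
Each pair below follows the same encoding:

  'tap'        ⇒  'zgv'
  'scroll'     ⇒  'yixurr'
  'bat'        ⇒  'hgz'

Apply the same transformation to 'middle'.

Compare letters: t→z is +6, a→g is +6, p→v is +6 — a constant shift. Every letter moves 6 places later in the alphabet, wrapping around z→a.
Applying it to middle: m+6=s, i+6=o, d+6=j, d+6=j, l+6=r, e+6=k.

sojjrk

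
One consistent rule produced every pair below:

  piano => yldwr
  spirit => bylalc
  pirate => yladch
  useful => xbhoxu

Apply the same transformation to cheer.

The shift depends on letter class: consonant p→y is +9, but vowel i→l is +3. The rule splits by letter class: vowels +3, consonants +9.
On cheer: c(cons)+9=l, h(cons)+9=q, e(vowel)+3=h, e(vowel)+3=h, r(cons)+9=a.

lqhha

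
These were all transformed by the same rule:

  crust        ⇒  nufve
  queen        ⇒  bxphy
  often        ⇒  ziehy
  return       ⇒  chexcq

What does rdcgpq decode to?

garden

The shifts repeat in a cycle of length 2: positions 0,1,… shift by +11, +3, then the pattern repeats.
Decoding rdcgpq: r−11=g, d−3=a, c−11=r, g−3=d, p−11=e, q−3=n.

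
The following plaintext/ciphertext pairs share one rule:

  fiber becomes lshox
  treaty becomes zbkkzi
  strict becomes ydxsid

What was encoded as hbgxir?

Shifts by position in fiber: pos 0: f→l (+6), pos 1: i→s (+10), pos 2: b→h (+6), pos 3: e→o (+10) — repeating every 2. The shifts repeat in a cycle of length 2: positions 0,1,… shift by +6, +10, then the pattern repeats.
Undoing it on hbgxir: h−6=b, b−10=r, g−6=a, x−10=n, i−6=c, r−10=h.

branch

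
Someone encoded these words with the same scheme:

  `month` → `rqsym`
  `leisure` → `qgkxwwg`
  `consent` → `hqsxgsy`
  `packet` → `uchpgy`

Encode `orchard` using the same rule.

The rule splits by letter class: vowels +2, consonants +5.
On orchard: o(vowel)+2=q, r(cons)+5=w, c(cons)+5=h, h(cons)+5=m, a(vowel)+2=c, r(cons)+5=w, d(cons)+5=i.

qwhmcwi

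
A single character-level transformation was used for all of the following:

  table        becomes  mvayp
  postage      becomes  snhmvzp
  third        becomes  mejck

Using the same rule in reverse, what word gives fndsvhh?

compass

t(19)→m(12) and a(0)→v(21) fit y≡5x+21 (mod 26); the inverse of 5 mod 26 is 21. Each letter's alphabet position (a=0..z=25) is mapped through 5·x+21 mod 26 — an affine cipher.
Decoding fndsvhh: f(5)→21·(5−21)≡2=c; n(13)→21·(13−21)≡14=o; d(3)→21·(3−21)≡12=m; s(18)→21·(18−21)≡15=p; v(21)→21·(21−21)≡0=a; h(7)→21·(7−21)≡18=s; h(7)→21·(7−21)≡18=s (all mod 26).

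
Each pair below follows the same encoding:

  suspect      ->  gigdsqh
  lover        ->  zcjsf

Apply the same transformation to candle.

Compare letters: s→g is +14, u→i is +14, s→g is +14 — a constant shift. It's a constant shift of +14 (ROT14).
For candle: c+14=q, a+14=o, n+14=b, d+14=r, l+14=z, e+14=s.

qobrzs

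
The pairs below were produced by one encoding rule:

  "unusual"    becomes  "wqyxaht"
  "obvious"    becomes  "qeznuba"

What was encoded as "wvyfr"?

In unusual: u→w is +2, n→q is +3, u→y is +4, s→x is +5 — the shift increases by 1 each position. Letter i (0-indexed) is shifted by i+2, so successive shifts are 2, 3, 4, ….
Undoing it on wvyfr: w−2=u, v−3=s, y−4=u, f−5=a, r−6=l.

usual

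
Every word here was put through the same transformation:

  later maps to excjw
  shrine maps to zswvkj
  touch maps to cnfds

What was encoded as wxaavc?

rabbit

Each letter's alphabet position (a=0..z=25) is mapped through 3·x+23 mod 26 — an affine cipher.
Undoing it on wxaavc: w(22)→9·(22−23)≡17=r; x(23)→9·(23−23)≡0=a; a(0)→9·(0−23)≡1=b; a(0)→9·(0−23)≡1=b; v(21)→9·(21−23)≡8=i; c(2)→9·(2−23)≡19=t (all mod 26).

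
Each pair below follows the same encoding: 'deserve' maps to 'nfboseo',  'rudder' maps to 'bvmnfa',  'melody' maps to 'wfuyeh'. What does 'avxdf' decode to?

quote

Shifts by position in deserve: pos 0: d→n (+10), pos 1: e→f (+1), pos 2: s→b (+9), pos 3: e→o (+10), pos 4: r→s (+1), pos 5: v→e (+9) — repeating every 3. The shifts repeat in a cycle of length 3: positions 0,1,… shift by +10, +1, +9, then the pattern repeats.
Undoing it on avxdf: a−10=q, v−1=u, x−9=o, d−10=t, f−1=e.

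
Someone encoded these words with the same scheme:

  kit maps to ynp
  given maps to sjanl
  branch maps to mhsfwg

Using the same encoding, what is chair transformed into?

wnfmh

The word is reversed, then every letter is shifted forward by 5.
Applying it to chair: reverse → riahc; then shift: r+5=w, i+5=n, a+5=f, h+5=m, c+5=h.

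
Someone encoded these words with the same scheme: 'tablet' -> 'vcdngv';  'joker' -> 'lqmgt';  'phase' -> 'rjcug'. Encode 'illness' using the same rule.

Compare letters: t→v is +2, a→c is +2, b→d is +2 — a constant shift. Each letter is shifted forward by 2 in the alphabet (a Caesar shift of +2).
For illness: i+2=k, l+2=n, l+2=n, n+2=p, e+2=g, s+2=u, s+2=u.

knnpguu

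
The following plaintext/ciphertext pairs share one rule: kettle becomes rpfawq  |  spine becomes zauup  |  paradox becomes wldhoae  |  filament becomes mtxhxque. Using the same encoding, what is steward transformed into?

zeqdldk

Shifts by position in kettle: pos 0: k→r (+7), pos 1: e→p (+11), pos 2: t→f (+12), pos 3: t→a (+7), pos 4: l→w (+11), pos 5: e→q (+12) — repeating every 3. The shifts repeat in a cycle of length 3: positions 0,1,… shift by +7, +11, +12, then the pattern repeats.
Applying it to steward: s+7=z, t+11=e, e+12=q, w+7=d, a+11=l, r+12=d, d+7=k.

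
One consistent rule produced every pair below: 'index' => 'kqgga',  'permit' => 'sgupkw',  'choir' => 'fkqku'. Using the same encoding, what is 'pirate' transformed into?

skucwg

The shift depends on letter class: consonant n→q is +3, but vowel i→k is +2. The rule splits by letter class: vowels +2, consonants +3.
Applying it to pirate: p(cons)+3=s, i(vowel)+2=k, r(cons)+3=u, a(vowel)+2=c, t(cons)+3=w, e(vowel)+2=g.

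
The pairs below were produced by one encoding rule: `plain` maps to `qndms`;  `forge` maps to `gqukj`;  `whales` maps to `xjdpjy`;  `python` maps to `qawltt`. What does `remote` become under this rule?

Letter i (0-indexed) is shifted by i+1, so successive shifts are 1, 2, 3, ….
On remote: r+1=s, e+2=g, m+3=p, o+4=s, t+5=y, e+6=k.

sgpsyk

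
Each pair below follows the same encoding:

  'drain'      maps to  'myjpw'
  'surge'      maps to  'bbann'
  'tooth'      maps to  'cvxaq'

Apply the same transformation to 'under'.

The shifts repeat in a cycle of length 2: positions 0,1,… shift by +9, +7, then the pattern repeats.
On under: u+9=d, n+7=u, d+9=m, e+7=l, r+9=a.

dumla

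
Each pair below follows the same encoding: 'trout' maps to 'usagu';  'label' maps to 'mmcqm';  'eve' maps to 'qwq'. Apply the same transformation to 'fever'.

gqwqs

The shift depends on letter class: consonant t→u is +1, but vowel o→a is +12. The rule splits by letter class: vowels +12, consonants +1.
On fever: f(cons)+1=g, e(vowel)+12=q, v(cons)+1=w, e(vowel)+12=q, r(cons)+1=s.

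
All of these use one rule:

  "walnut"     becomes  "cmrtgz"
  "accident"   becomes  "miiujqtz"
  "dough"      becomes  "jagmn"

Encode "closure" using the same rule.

iraygxq

The shift depends on letter class: consonant w→c is +6, but vowel a→m is +12. The rule splits by letter class: vowels +12, consonants +6.
For closure: c(cons)+6=i, l(cons)+6=r, o(vowel)+12=a, s(cons)+6=y, u(vowel)+12=g, r(cons)+6=x, e(vowel)+12=q.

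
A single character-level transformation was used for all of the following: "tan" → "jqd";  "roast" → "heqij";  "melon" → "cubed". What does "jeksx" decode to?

Compare letters: t→j is +16, a→q is +16, n→d is +16 — a constant shift. It's a constant shift of +16 (ROT16).
Undoing it on jeksx: j−16=t, e−16=o, k−16=u, s−16=c, x−16=h.

touch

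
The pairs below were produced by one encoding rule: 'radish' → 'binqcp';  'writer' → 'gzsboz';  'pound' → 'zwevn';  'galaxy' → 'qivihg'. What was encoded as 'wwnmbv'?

The shifts repeat in a cycle of length 2: positions 0,1,… shift by +10, +8, then the pattern repeats.
Undoing it on wwnmbv: w−10=m, w−8=o, n−10=d, m−8=e, b−10=r, v−8=n.

modern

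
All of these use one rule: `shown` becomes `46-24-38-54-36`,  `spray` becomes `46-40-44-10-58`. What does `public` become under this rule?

40-50-12-32-26-14

s(#19)→46 and h(#8)→24: differences scale by 2, so n = 2·pos + 8. Each letter becomes 2×(its alphabet position, a=1..z=26) + 8.
On public: p=16→40, u=21→50, b=2→12, l=12→32, i=9→26, c=3→14.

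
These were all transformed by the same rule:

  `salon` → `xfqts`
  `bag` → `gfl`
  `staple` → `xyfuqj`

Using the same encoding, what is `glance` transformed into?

lqfshj

Compare letters: s→x is +5, a→f is +5, l→q is +5 — a constant shift. It's a constant shift of +5 (ROT5).
For glance: g+5=l, l+5=q, a+5=f, n+5=s, c+5=h, e+5=j.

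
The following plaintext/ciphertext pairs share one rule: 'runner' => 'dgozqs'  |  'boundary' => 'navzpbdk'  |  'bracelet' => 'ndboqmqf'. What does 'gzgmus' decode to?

Shifts by position in runner: pos 0: r→d (+12), pos 1: u→g (+12), pos 2: n→o (+1), pos 3: n→z (+12), pos 4: e→q (+12), pos 5: r→s (+1) — repeating every 3. It's a Vigenère-style cipher with numeric key [12,12,1]: position i shifts by key[i mod 3].
Reversing it on gzgmus: g−12=u, z−12=n, g−1=f, m−12=a, u−12=i, s−1=r.

unfair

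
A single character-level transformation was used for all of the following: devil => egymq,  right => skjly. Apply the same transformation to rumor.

Letter i (0-indexed) is shifted by i+1, so successive shifts are 1, 2, 3, ….
Applying it to rumor: r+1=s, u+2=w, m+3=p, o+4=s, r+5=w.

swpsw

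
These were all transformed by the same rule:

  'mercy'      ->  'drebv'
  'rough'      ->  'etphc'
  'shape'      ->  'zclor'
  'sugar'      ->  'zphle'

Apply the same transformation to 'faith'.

mlxuc

This is an affine cipher: with a=0,…,z=25, each position x becomes (21x+11) mod 26.
Applying it to faith: f(5)→21·5+11≡12=m; a(0)→21·0+11≡11=l; i(8)→21·8+11≡23=x; t(19)→21·19+11≡20=u; h(7)→21·7+11≡2=c (all mod 26).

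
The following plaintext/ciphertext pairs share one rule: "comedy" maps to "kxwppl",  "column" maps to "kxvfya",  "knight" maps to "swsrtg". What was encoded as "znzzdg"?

report

The shift increases by 1 at each position, starting from +8: 8, 9, 10, ….
Decoding znzzdg: z−8=r, n−9=e, z−10=p, z−11=o, d−12=r, g−13=t.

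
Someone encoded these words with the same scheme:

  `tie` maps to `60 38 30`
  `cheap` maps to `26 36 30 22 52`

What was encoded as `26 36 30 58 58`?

chess

t(#20)→60 and i(#9)→38: differences scale by 2, so n = 2·pos + 20. The formula is n = 2×(alphabet index, a=1) + 20.
Decoding 26 36 30 58 58: 26→(26−20)÷2=3=c, 36→(36−20)÷2=8=h, 30→(30−20)÷2=5=e, 58→(58−20)÷2=19=s, 58→(58−20)÷2=19=s.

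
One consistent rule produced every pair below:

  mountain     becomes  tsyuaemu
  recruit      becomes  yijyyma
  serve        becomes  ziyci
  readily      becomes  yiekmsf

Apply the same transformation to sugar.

zyney

The shift depends on letter class: consonant m→t is +7, but vowel o→s is +4. Vowels shift forward by 4 and consonants shift forward by 7.
On sugar: s(cons)+7=z, u(vowel)+4=y, g(cons)+7=n, a(vowel)+4=e, r(cons)+7=y.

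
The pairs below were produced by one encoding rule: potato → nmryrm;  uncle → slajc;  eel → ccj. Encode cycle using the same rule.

awajc

Compare letters: p→n is +24, o→m is +24, t→r is +24 — a constant shift. It's a constant shift of +24 (ROT24).
On cycle: c+24=a, y+24=w, c+24=a, l+24=j, e+24=c.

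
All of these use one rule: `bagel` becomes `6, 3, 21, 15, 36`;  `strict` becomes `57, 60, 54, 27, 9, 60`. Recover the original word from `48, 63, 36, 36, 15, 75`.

pulley

b(#2)→6 and a(#1)→3: differences scale by 3, so n = 3·pos + 0. With a=1..z=26, the number is 3·pos.
Reversing it on 48, 63, 36, 36, 15, 75: 48→(48−0)÷3=16=p, 63→(63−0)÷3=21=u, 36→(36−0)÷3=12=l, 36→(36−0)÷3=12=l, 15→(15−0)÷3=5=e, 75→(75−0)÷3=25=y.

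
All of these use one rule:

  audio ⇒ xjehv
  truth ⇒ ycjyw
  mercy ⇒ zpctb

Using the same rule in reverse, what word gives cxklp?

range

a(0)→x(23) and u(20)→j(9) fit y≡11x+23 (mod 26); the inverse of 11 mod 26 is 19. Treating letters as 0–25, the rule is x ↦ 11x + 23 (mod 26).
Reversing it on cxklp: c(2)→19·(2−23)≡17=r; x(23)→19·(23−23)≡0=a; k(10)→19·(10−23)≡13=n; l(11)→19·(11−23)≡6=g; p(15)→19·(15−23)≡4=e (all mod 26).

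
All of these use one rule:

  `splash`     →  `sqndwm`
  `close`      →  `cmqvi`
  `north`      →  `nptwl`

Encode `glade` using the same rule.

gmcgi

In splash: s→s is +0, p→q is +1, l→n is +2, a→d is +3 — the shift increases by 1 each position. The shift increases by 1 at each position, starting from +0: 0, 1, 2, ….
For glade: g+0=g, l+1=m, a+2=c, d+3=g, e+4=i.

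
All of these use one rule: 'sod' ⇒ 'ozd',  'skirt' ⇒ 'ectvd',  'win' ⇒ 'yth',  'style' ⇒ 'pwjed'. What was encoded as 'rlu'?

Read the word backwards and shift each letter +11.
Reversing it on rlu: shift back: r−11=g, l−11=a, u−11=j → gaj; then reverse → jag.

jag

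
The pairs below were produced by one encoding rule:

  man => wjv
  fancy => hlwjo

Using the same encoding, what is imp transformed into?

The output letters match the input read backwards, each shifted +9: man reversed is nam. Read the word backwards and shift each letter +9.
For imp: reverse → pmi; then shift: p+9=y, m+9=v, i+9=r.

yvr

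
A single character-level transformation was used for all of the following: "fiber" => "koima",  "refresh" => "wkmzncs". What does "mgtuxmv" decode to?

In fiber: f→k is +5, i→o is +6, b→i is +7, e→m is +8 — the shift increases by 1 each position. Each letter shifts forward by (position + 5), i.e. 5, 6, 7, … — the shift grows by one for each successive letter.
Undoing it on mgtuxmv: m−5=h, g−6=a, t−7=m, u−8=m, x−9=o, m−10=c, v−11=k.

hammock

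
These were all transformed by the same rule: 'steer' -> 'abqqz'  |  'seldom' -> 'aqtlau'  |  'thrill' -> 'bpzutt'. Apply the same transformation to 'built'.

Two shifts are in play — +12 for a/e/i/o/u, +8 for every other letter.
For built: b(cons)+8=j, u(vowel)+12=g, i(vowel)+12=u, l(cons)+8=t, t(cons)+8=b.

jgutb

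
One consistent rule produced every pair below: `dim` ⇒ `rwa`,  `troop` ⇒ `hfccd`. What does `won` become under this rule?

Compare letters: d→r is +14, i→w is +14, m→a is +14 — a constant shift. Every letter moves 14 places later in the alphabet, wrapping around z→a.
For won: w+14=k, o+14=c, n+14=b.

kcb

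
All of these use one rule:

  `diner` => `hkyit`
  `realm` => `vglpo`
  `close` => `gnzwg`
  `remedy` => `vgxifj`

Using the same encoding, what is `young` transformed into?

Shifts by position in diner: pos 0: d→h (+4), pos 1: i→k (+2), pos 2: n→y (+11), pos 3: e→i (+4), pos 4: r→t (+2) — repeating every 3. It's a Vigenère-style cipher with numeric key [4,2,11]: position i shifts by key[i mod 3].
On young: y+4=c, o+2=q, u+11=f, n+4=r, g+2=i.

cqfri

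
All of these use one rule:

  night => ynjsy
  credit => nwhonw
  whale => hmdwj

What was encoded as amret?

photo

Shifts by position in night: pos 0: n→y (+11), pos 1: i→n (+5), pos 2: g→j (+3), pos 3: h→s (+11), pos 4: t→y (+5) — repeating every 3. It's a Vigenère-style cipher with numeric key [11,5,3]: position i shifts by key[i mod 3].
Undoing it on amret: a−11=p, m−5=h, r−3=o, e−11=t, t−5=o.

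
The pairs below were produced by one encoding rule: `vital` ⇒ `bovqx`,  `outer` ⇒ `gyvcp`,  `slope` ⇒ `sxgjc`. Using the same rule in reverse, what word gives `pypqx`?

v(21)→b(1) and i(8)→o(14) fit y≡3x+16 (mod 26); the inverse of 3 mod 26 is 9. This is an affine cipher: with a=0,…,z=25, each position x becomes (3x+16) mod 26.
Decoding pypqx: p(15)→9·(15−16)≡17=r; y(24)→9·(24−16)≡20=u; p(15)→9·(15−16)≡17=r; q(16)→9·(16−16)≡0=a; x(23)→9·(23−16)≡11=l (all mod 26).

rural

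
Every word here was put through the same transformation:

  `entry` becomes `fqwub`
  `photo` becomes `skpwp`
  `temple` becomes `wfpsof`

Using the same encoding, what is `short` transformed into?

vkpuw

Vowels shift forward by 1 and consonants shift forward by 3.
Applying it to short: s(cons)+3=v, h(cons)+3=k, o(vowel)+1=p, r(cons)+3=u, t(cons)+3=w.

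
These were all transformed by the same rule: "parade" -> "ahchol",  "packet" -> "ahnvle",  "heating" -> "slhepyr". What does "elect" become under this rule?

lwlne

The shift depends on letter class: consonant p→a is +11, but vowel a→h is +7. Vowels shift forward by 7 and consonants shift forward by 11.
Applying it to elect: e(vowel)+7=l, l(cons)+11=w, e(vowel)+7=l, c(cons)+11=n, t(cons)+11=e.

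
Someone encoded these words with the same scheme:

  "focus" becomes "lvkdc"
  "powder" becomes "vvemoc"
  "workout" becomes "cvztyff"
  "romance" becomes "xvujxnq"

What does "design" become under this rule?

In focus: f→l is +6, o→v is +7, c→k is +8, u→d is +9 — the shift increases by 1 each position. Each letter shifts forward by (position + 6), i.e. 6, 7, 8, … — the shift grows by one for each successive letter.
For design: d+6=j, e+7=l, s+8=a, i+9=r, g+10=q, n+11=y.

jlarqy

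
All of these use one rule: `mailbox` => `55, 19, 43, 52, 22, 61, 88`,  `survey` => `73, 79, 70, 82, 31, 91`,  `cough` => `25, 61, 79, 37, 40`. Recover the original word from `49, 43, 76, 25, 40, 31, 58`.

m(#13)→55 and a(#1)→19: differences scale by 3, so n = 3·pos + 16. Each letter becomes 3×(its alphabet position, a=1..z=26) + 16.
Undoing it on 49, 43, 76, 25, 40, 31, 58: 49→(49−16)÷3=11=k, 43→(43−16)÷3=9=i, 76→(76−16)÷3=20=t, 25→(25−16)÷3=3=c, 40→(40−16)÷3=8=h, 31→(31−16)÷3=5=e, 58→(58−16)÷3=14=n.

kitchen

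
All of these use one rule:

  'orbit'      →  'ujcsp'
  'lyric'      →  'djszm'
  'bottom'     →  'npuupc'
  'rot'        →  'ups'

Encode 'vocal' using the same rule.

mbdpw

The output letters match the input read backwards, each shifted +1: orbit reversed is tibro. Read the word backwards and shift each letter +1.
For vocal: reverse → lacov; then shift: l+1=m, a+1=b, c+1=d, o+1=p, v+1=w.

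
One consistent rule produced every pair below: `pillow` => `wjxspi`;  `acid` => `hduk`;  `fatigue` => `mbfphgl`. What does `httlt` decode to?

ashes

Shifts by position in pillow: pos 0: p→w (+7), pos 1: i→j (+1), pos 2: l→x (+12), pos 3: l→s (+7), pos 4: o→p (+1), pos 5: w→i (+12) — repeating every 3. The shifts repeat in a cycle of length 3: positions 0,1,… shift by +7, +1, +12, then the pattern repeats.
Undoing it on httlt: h−7=a, t−1=s, t−12=h, l−7=e, t−1=s.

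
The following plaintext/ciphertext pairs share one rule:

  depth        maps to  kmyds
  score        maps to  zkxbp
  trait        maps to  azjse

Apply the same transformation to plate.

wtjdp

In depth: d→k is +7, e→m is +8, p→y is +9, t→d is +10 — the shift increases by 1 each position. Each letter shifts forward by (position + 7), i.e. 7, 8, 9, … — the shift grows by one for each successive letter.
On plate: p+7=w, l+8=t, a+9=j, t+10=d, e+11=p.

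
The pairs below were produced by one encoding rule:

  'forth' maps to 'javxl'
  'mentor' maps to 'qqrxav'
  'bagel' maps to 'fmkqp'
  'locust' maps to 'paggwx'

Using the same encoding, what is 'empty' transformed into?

The shift depends on letter class: consonant f→j is +4, but vowel o→a is +12. Vowels shift forward by 12 and consonants shift forward by 4.
Applying it to empty: e(vowel)+12=q, m(cons)+4=q, p(cons)+4=t, t(cons)+4=x, y(cons)+4=c.

qqtxc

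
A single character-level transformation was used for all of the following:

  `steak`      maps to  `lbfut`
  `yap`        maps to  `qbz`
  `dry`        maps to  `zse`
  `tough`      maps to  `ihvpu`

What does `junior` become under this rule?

spjovk

Two steps: reverse the string, then apply a Caesar shift of +1.
For junior: reverse → roinuj; then shift: r+1=s, o+1=p, i+1=j, n+1=o, u+1=v, j+1=k.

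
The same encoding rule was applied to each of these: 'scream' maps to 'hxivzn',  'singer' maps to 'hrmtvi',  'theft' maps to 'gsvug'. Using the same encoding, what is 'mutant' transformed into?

Each pair mirrors across the alphabet (s↔h, c↔x, r↔i): positions sum to 25. This is the alphabet-reversal cipher (Atbash): a becomes z, b becomes y, etc.
Applying it to mutant: m↔n, u↔f, t↔g, a↔z, n↔m, t↔g.

nfgzmg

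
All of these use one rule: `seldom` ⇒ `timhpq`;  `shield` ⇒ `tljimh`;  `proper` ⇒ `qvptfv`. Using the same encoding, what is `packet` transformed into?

The shifts repeat in a cycle of length 2: positions 0,1,… shift by +1, +4, then the pattern repeats.
For packet: p+1=q, a+4=e, c+1=d, k+4=o, e+1=f, t+4=x.

qedofx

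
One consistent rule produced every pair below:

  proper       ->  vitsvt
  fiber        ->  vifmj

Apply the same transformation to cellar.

veppig

The output letters match the input read backwards, each shifted +4: proper reversed is reporp. The word is reversed, then every letter is shifted forward by 4.
On cellar: reverse → rallec; then shift: r+4=v, a+4=e, l+4=p, l+4=p, e+4=i, c+4=g.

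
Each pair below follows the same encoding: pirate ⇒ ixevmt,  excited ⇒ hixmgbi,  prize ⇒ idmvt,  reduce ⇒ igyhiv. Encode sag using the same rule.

The output letters match the input read backwards, each shifted +4: pirate reversed is etarip. Read the word backwards and shift each letter +4.
Applying it to sag: reverse → gas; then shift: g+4=k, a+4=e, s+4=w.

kew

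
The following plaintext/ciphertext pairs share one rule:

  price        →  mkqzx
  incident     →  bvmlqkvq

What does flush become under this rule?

pactn

The word is reversed, then every letter is shifted forward by 8.
On flush: reverse → hsulf; then shift: h+8=p, s+8=a, u+8=c, l+8=t, f+8=n.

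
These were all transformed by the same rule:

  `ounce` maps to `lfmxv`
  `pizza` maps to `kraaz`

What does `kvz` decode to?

pea

Each pair mirrors across the alphabet (o↔l, u↔f, n↔m): positions sum to 25. Letters are reflected about the middle of the alphabet (position → 25−position): Atbash.
Undoing it on kvz: k↔p, v↔e, z↔a.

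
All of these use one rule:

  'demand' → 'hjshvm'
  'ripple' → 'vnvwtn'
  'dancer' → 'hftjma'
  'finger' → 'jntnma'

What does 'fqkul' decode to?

blend

In demand: d→h is +4, e→j is +5, m→s is +6, a→h is +7 — the shift increases by 1 each position. The shift increases by 1 at each position, starting from +4: 4, 5, 6, ….
Reversing it on fqkul: f−4=b, q−5=l, k−6=e, u−7=n, l−8=d.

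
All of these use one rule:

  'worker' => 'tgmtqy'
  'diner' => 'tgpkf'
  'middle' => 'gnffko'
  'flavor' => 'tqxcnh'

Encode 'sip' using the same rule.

The output letters match the input read backwards, each shifted +2: worker reversed is rekrow. Two steps: reverse the string, then apply a Caesar shift of +2.
On sip: reverse → pis; then shift: p+2=r, i+2=k, s+2=u.

rku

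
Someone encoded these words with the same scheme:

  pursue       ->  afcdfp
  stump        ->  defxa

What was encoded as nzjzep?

coyote

Compare letters: p→a is +11, u→f is +11, r→c is +11 — a constant shift. Each letter is shifted forward by 11 in the alphabet (a Caesar shift of +11).
Undoing it on nzjzep: n−11=c, z−11=o, j−11=y, z−11=o, e−11=t, p−11=e.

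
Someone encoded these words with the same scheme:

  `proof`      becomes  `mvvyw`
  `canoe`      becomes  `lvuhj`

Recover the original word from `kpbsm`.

The word is reversed, then every letter is shifted forward by 7.
Decoding kpbsm: shift back: k−7=d, p−7=i, b−7=u, s−7=l, m−7=f → diulf; then reverse → fluid.

fluid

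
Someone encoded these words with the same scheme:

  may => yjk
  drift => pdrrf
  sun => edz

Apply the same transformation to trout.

fdxdf

The shift depends on letter class: consonant m→y is +12, but vowel a→j is +9. Vowels shift forward by 9 and consonants shift forward by 12.
On trout: t(cons)+12=f, r(cons)+12=d, o(vowel)+9=x, u(vowel)+9=d, t(cons)+12=f.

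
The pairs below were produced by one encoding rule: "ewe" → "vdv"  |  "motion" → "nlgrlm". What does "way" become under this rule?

Each pair mirrors across the alphabet (e↔v, w↔d, e↔v): positions sum to 25. Each letter is replaced by its mirror in the alphabet: a↔z, b↔y, c↔x, and so on (the Atbash cipher).
For way: w↔d, a↔z, y↔b.

dzb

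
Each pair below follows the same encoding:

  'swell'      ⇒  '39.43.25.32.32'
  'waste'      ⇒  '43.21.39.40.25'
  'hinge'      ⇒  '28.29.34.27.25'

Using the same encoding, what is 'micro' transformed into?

s is letter #19 and maps to 39: an offset of 20. Letters become their 1-based position plus 20 (so a→21, b→22, …).
For micro: m=13→33, i=9→29, c=3→23, r=18→38, o=15→35.

33.29.23.38.35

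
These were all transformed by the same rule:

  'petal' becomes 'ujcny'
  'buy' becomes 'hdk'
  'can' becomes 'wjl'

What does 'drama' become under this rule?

The output letters match the input read backwards, each shifted +9: petal reversed is latep. Read the word backwards and shift each letter +9.
Applying it to drama: reverse → amard; then shift: a+9=j, m+9=v, a+9=j, r+9=a, d+9=m.

jvjam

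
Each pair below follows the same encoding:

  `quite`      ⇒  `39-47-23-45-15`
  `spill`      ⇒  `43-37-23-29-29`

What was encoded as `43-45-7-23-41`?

With a=1..z=26, the number is 2·pos + 5.
Decoding 43-45-7-23-41: 43→(43−5)÷2=19=s, 45→(45−5)÷2=20=t, 7→(7−5)÷2=1=a, 23→(23−5)÷2=9=i, 41→(41−5)÷2=18=r.

stair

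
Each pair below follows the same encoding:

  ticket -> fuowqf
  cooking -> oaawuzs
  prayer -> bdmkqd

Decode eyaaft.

smooth

Compare letters: t→f is +12, i→u is +12, c→o is +12 — a constant shift. Each letter is shifted forward by 12 in the alphabet (a Caesar shift of +12).
Decoding eyaaft: e−12=s, y−12=m, a−12=o, a−12=o, f−12=t, t−12=h.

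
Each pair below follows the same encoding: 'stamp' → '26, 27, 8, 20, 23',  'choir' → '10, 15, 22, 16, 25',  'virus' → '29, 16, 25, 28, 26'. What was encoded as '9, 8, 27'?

bat

s is letter #19 and maps to 26: an offset of 7. The number is (letter's place in the alphabet, a=1) + 7.
Undoing it on 9, 8, 27: 9→(9−7)÷1=2=b, 8→(8−7)÷1=1=a, 27→(27−7)÷1=20=t.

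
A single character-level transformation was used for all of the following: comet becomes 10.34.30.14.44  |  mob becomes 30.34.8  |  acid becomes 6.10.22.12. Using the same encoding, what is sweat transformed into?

42.50.14.6.44

c(#3)→10 and o(#15)→34: differences scale by 2, so n = 2·pos + 4. The formula is n = 2×(alphabet index, a=1) + 4.
Applying it to sweat: s=19→42, w=23→50, e=5→14, a=1→6, t=20→44.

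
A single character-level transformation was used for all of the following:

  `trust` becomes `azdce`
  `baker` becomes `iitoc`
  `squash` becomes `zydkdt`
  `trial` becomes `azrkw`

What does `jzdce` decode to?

In trust: t→a is +7, r→z is +8, u→d is +9, s→c is +10 — the shift increases by 1 each position. Letter i (0-indexed) is shifted by i+7, so successive shifts are 7, 8, 9, ….
Decoding jzdce: j−7=c, z−8=r, d−9=u, c−10=s, e−11=t.

crust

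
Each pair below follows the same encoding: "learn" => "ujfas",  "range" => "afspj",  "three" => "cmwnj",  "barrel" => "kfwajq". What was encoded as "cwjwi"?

trend

Shifts by position in learn: pos 0: l→u (+9), pos 1: e→j (+5), pos 2: a→f (+5), pos 3: r→a (+9), pos 4: n→s (+5) — repeating every 3. It's a Vigenère-style cipher with numeric key [9,5,5]: position i shifts by key[i mod 3].
Decoding cwjwi: c−9=t, w−5=r, j−5=e, w−9=n, i−5=d.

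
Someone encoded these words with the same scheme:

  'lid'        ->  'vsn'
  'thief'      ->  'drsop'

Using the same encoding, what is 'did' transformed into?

nsn

Compare letters: l→v is +10, i→s is +10, d→n is +10 — a constant shift. It's a constant shift of +10 (ROT10).
For did: d+10=n, i+10=s, d+10=n.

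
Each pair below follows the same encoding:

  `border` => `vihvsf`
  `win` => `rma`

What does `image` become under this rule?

The output letters match the input read backwards, each shifted +4: border reversed is redrob. Read the word backwards and shift each letter +4.
For image: reverse → egami; then shift: e+4=i, g+4=k, a+4=e, m+4=q, i+4=m.

ikeqm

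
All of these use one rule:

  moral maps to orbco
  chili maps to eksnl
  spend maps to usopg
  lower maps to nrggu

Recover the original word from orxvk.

month

Shifts by position in moral: pos 0: m→o (+2), pos 1: o→r (+3), pos 2: r→b (+10), pos 3: a→c (+2), pos 4: l→o (+3) — repeating every 3. A repeating key of period 3 is used — shifts +2, +3, +10 over and over.
Decoding orxvk: o−2=m, r−3=o, x−10=n, v−2=t, k−3=h.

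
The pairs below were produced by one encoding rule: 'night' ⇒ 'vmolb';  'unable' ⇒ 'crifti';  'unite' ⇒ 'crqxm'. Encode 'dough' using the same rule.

lsckp

Shifts by position in night: pos 0: n→v (+8), pos 1: i→m (+4), pos 2: g→o (+8), pos 3: h→l (+4) — repeating every 2. It's a Vigenère-style cipher with numeric key [8,4]: position i shifts by key[i mod 2].
For dough: d+8=l, o+4=s, u+8=c, g+4=k, h+8=p.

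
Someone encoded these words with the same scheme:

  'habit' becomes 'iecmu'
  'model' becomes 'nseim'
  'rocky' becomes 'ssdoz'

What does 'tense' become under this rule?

Shifts by position in habit: pos 0: h→i (+1), pos 1: a→e (+4), pos 2: b→c (+1), pos 3: i→m (+4) — repeating every 2. It's a Vigenère-style cipher with numeric key [1,4]: position i shifts by key[i mod 2].
Applying it to tense: t+1=u, e+4=i, n+1=o, s+4=w, e+1=f.

uiowf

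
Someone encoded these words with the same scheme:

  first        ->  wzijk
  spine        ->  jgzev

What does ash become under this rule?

rjy

Each letter is shifted forward by 17 in the alphabet (a Caesar shift of +17).
On ash: a+17=r, s+17=j, h+17=y.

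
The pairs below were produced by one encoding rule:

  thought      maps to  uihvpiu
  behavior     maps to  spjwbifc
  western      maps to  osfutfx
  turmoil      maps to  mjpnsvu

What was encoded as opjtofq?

pension

The output letters match the input read backwards, each shifted +1: thought reversed is thguoht. Two steps: reverse the string, then apply a Caesar shift of +1.
Undoing it on opjtofq: shift back: o−1=n, p−1=o, j−1=i, t−1=s, o−1=n, f−1=e, q−1=p → noisnep; then reverse → pension.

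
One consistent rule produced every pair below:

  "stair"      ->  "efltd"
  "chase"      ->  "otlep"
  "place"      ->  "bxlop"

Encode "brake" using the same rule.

The shift depends on letter class: consonant s→e is +12, but vowel a→l is +11. Vowels shift forward by 11 and consonants shift forward by 12.
On brake: b(cons)+12=n, r(cons)+12=d, a(vowel)+11=l, k(cons)+12=w, e(vowel)+11=p.

ndlwp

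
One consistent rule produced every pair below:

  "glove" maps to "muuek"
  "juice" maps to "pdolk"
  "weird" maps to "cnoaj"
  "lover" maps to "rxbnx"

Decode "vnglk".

peace

Shifts by position in glove: pos 0: g→m (+6), pos 1: l→u (+9), pos 2: o→u (+6), pos 3: v→e (+9) — repeating every 2. A repeating key of period 2 is used — shifts +6, +9 over and over.
Reversing it on vnglk: v−6=p, n−9=e, g−6=a, l−9=c, k−6=e.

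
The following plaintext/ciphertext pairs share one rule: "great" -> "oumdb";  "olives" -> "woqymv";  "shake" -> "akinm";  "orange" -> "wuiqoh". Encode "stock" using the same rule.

Shifts by position in great: pos 0: g→o (+8), pos 1: r→u (+3), pos 2: e→m (+8), pos 3: a→d (+3) — repeating every 2. A repeating key of period 2 is used — shifts +8, +3 over and over.
For stock: s+8=a, t+3=w, o+8=w, c+3=f, k+8=s.

awwfs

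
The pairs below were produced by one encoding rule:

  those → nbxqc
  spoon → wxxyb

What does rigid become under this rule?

The output letters match the input read backwards, each shifted +9: those reversed is esoht. The word is reversed, then every letter is shifted forward by 9.
For rigid: reverse → digir; then shift: d+9=m, i+9=r, g+9=p, i+9=r, r+9=a.

mrpra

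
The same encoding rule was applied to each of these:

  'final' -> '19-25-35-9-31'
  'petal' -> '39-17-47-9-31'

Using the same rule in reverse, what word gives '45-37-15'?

sod

f(#6)→19 and i(#9)→25: differences scale by 2, so n = 2·pos + 7. The formula is n = 2×(alphabet index, a=1) + 7.
Decoding 45-37-15: 45→(45−7)÷2=19=s, 37→(37−7)÷2=15=o, 15→(15−7)÷2=4=d.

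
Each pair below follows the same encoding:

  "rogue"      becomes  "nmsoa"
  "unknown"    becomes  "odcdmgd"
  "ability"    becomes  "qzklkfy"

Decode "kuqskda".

This is an affine cipher: with a=0,…,z=25, each position x becomes (9x+16) mod 26.
Decoding kuqskda: k(10)→3·(10−16)≡8=i; u(20)→3·(20−16)≡12=m; q(16)→3·(16−16)≡0=a; s(18)→3·(18−16)≡6=g; k(10)→3·(10−16)≡8=i; d(3)→3·(3−16)≡13=n; a(0)→3·(0−16)≡4=e (all mod 26).

imagine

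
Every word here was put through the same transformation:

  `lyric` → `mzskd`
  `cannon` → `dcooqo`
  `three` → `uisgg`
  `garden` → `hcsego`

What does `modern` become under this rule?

nqegso

The shift depends on letter class: consonant l→m is +1, but vowel i→k is +2. The rule splits by letter class: vowels +2, consonants +1.
For modern: m(cons)+1=n, o(vowel)+2=q, d(cons)+1=e, e(vowel)+2=g, r(cons)+1=s, n(cons)+1=o.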